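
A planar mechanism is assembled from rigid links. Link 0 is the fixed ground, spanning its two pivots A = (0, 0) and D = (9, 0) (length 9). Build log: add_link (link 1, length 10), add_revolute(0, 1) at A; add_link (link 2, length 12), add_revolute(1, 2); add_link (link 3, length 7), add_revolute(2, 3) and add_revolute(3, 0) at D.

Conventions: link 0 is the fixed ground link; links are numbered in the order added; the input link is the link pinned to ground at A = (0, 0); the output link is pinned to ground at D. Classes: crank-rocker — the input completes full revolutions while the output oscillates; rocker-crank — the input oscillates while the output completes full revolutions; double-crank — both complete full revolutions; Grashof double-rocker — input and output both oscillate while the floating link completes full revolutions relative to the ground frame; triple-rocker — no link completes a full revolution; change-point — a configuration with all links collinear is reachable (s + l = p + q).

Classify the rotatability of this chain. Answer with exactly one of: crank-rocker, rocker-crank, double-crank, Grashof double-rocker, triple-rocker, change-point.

lengths: ground=9, input=10, coupler=12, output=7
sorted: s=7 (shortest), l=12 (longest), p+q=19
s + l = 19 vs p + q = 19
s + l = p + q → change-point (collinear configuration reachable)

change-point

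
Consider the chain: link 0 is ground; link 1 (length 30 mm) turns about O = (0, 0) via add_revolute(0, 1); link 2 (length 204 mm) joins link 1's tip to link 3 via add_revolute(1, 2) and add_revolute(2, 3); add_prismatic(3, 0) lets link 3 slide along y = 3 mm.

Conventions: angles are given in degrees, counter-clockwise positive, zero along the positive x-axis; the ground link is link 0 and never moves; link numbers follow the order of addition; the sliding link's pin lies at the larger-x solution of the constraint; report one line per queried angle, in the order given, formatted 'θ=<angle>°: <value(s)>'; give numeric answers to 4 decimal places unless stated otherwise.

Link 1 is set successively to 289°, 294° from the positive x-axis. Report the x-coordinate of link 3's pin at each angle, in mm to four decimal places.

geometry: r = 30 mm, L = 204 mm, e = 3 mm
θ=289°: crank pin P = (r cos θ, r sin θ) = (9.767045, -28.365557)
θ=289°: h = r sin θ − e = -28.365557 − 3 = -31.365557
θ=289°: x = r cos θ + √(L² − h²) = 9.767045 + 201.574308 = 211.341353
θ=294°: crank pin P = (r cos θ, r sin θ) = (12.202099, -27.406364)
θ=294°: h = r sin θ − e = -27.406364 − 3 = -30.406364
θ=294°: x = r cos θ + √(L² − h²) = 12.202099 + 201.721226 = 213.923325

θ=289°: 211.3414
θ=294°: 213.9233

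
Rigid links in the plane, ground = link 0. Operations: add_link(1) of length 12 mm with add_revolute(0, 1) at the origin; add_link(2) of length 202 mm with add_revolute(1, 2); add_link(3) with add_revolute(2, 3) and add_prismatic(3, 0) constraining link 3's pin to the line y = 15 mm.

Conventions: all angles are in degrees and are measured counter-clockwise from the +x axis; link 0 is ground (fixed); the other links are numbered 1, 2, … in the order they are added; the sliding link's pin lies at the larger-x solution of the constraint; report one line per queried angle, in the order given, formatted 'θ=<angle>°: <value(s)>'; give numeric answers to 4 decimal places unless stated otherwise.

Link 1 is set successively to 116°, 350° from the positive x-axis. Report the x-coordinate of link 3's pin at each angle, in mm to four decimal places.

geometry: r = 12 mm, L = 202 mm, e = 15 mm
θ=116°: crank pin P = (r cos θ, r sin θ) = (-5.260454, 10.785529)
θ=116°: h = r sin θ − e = 10.785529 − 15 = -4.214471
θ=116°: x = r cos θ + √(L² − h²) = -5.260454 + 201.956030 = 196.695577
θ=350°: crank pin P = (r cos θ, r sin θ) = (11.817693, -2.083778)
θ=350°: h = r sin θ − e = -2.083778 − 15 = -17.083778
θ=350°: x = r cos θ + √(L² − h²) = 11.817693 + 201.276289 = 213.093982

θ=116°: 196.6956
θ=350°: 213.0940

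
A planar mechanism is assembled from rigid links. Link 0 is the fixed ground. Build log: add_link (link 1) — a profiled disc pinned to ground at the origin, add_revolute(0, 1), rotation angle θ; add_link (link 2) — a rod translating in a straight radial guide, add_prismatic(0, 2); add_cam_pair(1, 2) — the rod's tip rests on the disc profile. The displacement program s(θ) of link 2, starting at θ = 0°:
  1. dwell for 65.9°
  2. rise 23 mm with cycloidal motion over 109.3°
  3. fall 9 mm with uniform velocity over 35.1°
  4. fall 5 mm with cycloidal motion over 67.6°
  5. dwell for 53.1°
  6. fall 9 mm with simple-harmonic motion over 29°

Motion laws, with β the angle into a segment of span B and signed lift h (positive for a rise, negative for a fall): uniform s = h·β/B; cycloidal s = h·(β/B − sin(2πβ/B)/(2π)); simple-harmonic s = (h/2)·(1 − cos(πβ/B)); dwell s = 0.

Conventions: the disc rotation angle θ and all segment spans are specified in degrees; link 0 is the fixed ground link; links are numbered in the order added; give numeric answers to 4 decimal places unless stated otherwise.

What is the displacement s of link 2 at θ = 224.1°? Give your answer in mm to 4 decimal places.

seg 1 [0°–65.9°] dwell: s stays 0.0000
seg 2 [65.9°–175.2°] cycloidal, h=23: full span → s += 23 → s = 23.0000
seg 3 [175.2°–210.3°] uniform, h=-9: full span → s += -9 → s = 14.0000
seg 4 [210.3°–277.9°] cycloidal, h=-5: θ=224.1° here. β=13.8, B=67.6. -5·(0.2041 − sin(2π·0.2041)/(2π)) = -0.2577 → s = 13.7423

13.7423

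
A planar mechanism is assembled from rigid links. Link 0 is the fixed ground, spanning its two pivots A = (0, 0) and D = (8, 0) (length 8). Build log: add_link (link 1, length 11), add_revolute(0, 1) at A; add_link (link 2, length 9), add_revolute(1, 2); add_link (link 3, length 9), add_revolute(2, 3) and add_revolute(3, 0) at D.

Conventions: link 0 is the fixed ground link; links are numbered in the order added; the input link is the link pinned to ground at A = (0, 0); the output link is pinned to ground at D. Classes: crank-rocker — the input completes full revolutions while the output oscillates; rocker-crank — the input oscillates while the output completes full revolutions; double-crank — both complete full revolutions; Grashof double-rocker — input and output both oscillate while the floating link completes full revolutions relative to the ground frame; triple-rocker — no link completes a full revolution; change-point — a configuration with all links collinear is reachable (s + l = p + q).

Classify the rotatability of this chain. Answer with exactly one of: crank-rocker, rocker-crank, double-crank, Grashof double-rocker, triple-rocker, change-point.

lengths: ground=8, input=11, coupler=9, output=9
sorted: s=8 (shortest), l=11 (longest), p+q=18
s + l = 19 vs p + q = 18
s + l > p + q → non-Grashof → no link fully rotates → triple-rocker

triple-rocker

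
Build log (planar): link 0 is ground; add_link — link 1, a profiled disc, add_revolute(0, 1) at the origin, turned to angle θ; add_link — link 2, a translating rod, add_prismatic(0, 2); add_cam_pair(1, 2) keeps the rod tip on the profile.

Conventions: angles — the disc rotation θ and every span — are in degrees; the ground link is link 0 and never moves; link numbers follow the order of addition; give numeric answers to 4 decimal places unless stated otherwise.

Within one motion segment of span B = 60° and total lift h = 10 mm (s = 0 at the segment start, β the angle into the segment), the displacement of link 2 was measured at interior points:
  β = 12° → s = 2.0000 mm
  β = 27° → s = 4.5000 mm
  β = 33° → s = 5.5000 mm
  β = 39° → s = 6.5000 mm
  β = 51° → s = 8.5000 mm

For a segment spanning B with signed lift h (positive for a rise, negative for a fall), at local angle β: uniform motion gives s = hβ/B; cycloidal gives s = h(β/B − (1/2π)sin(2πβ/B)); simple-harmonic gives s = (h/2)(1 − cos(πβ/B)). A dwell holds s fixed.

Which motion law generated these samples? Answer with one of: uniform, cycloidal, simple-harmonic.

candidates at β/B = r: uniform s = h·r (linear in β); cycloidal s = h·(r − sin(2πr)/(2π)); simple-harmonic s = (h/2)(1 − cos(πr))
β=12°: printed 2.0000 | uniform 2.0000, cycloidal 0.4863, simple-harmonic 0.9549
β=27°: printed 4.5000 | uniform 4.5000, cycloidal 4.0082, simple-harmonic 4.2178
β=33°: printed 5.5000 | uniform 5.5000, cycloidal 5.9918, simple-harmonic 5.7822
β=39°: printed 6.5000 | uniform 6.5000, cycloidal 7.7876, simple-harmonic 7.2700
β=51°: printed 8.5000 | uniform 8.5000, cycloidal 9.7876, simple-harmonic 9.4550
only one law matches every sample → uniform

uniform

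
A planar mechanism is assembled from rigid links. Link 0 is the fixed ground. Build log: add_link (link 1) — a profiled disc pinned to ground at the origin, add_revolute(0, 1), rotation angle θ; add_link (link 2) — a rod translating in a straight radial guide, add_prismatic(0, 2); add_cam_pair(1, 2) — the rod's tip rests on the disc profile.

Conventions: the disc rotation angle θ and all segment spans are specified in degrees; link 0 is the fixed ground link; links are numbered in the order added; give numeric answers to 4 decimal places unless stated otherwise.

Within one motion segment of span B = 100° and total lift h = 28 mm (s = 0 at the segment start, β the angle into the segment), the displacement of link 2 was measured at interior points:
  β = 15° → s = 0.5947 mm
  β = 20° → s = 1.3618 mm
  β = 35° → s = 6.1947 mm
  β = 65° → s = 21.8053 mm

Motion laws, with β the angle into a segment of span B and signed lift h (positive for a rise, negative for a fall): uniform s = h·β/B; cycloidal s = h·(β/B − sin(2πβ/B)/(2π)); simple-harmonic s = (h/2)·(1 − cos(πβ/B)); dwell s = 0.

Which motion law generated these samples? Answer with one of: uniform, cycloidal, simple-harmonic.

candidates at β/B = r: uniform s = h·r (linear in β); cycloidal s = h·(r − sin(2πr)/(2π)); simple-harmonic s = (h/2)(1 − cos(πr))
β=15°: printed 0.5947 | uniform 4.2000, cycloidal 0.5947, simple-harmonic 1.5259
β=20°: printed 1.3618 | uniform 5.6000, cycloidal 1.3618, simple-harmonic 2.6738
β=35°: printed 6.1947 | uniform 9.8000, cycloidal 6.1947, simple-harmonic 7.6441
β=65°: printed 21.8053 | uniform 18.2000, cycloidal 21.8053, simple-harmonic 20.3559
only one law matches every sample → cycloidal

cycloidal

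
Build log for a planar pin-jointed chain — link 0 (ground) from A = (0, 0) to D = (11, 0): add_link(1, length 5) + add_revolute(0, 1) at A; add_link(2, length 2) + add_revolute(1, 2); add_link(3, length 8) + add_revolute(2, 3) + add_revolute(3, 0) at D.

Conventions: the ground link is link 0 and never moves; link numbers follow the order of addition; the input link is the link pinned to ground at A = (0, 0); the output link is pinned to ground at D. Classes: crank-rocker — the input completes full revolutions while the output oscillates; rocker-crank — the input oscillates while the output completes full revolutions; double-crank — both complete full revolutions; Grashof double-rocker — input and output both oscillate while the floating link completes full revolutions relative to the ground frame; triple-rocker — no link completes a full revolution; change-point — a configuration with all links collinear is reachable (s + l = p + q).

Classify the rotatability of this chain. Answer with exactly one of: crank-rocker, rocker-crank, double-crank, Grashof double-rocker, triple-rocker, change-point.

lengths: ground=11, input=5, coupler=2, output=8
sorted: s=2 (shortest), l=11 (longest), p+q=13
s + l = 13 vs p + q = 13
s + l = p + q → change-point (collinear configuration reachable)

change-point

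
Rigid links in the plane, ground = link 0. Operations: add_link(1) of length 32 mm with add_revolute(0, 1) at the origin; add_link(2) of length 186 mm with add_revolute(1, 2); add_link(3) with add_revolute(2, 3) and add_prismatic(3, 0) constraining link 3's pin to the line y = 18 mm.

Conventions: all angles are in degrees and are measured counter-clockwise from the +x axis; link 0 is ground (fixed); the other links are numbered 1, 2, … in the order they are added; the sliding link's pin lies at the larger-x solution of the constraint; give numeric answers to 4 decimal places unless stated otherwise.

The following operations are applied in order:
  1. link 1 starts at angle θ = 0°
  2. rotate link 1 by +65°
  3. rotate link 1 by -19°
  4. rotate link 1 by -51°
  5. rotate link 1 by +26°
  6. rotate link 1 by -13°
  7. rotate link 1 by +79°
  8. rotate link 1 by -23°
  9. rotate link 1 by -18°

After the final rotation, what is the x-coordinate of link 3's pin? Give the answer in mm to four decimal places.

geometry: r = 32 mm, L = 186 mm, e = 18 mm; θ starts at 0°
rotate link 1 by +65°: θ ← 0° +65° = 65°
rotate link 1 by -19°: θ ← 65° -19° = 46°
rotate link 1 by -51°: θ ← 46° -51° = -5°
rotate link 1 by +26°: θ ← -5° +26° = 21°
rotate link 1 by -13°: θ ← 21° -13° = 8°
rotate link 1 by +79°: θ ← 8° +79° = 87°
rotate link 1 by -23°: θ ← 87° -23° = 64°
rotate link 1 by -18°: θ ← 64° -18° = 46°
crank pin P = (r cos θ, r sin θ) = (22.229068, 23.018874)
h = r sin θ − e = 23.018874 − 18 = 5.018874
x = r cos θ + √(L² − h²) = 22.229068 + 185.932275 = 208.161343

208.1613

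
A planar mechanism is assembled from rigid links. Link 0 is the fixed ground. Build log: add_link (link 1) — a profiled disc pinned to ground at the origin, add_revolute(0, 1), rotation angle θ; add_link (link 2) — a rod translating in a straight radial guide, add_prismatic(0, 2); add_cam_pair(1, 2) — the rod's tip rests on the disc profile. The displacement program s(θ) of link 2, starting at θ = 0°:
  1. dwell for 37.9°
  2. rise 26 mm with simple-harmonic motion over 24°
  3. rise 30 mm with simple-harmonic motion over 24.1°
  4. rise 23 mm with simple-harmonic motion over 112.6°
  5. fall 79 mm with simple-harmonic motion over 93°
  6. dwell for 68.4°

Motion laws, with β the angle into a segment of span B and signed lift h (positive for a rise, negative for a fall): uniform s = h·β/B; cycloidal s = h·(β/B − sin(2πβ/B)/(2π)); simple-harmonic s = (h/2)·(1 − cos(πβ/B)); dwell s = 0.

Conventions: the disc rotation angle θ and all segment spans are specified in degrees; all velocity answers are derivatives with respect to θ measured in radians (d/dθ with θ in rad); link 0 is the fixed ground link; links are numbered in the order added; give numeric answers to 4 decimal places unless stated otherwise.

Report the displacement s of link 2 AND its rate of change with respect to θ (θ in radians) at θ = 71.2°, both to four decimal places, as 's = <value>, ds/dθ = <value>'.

seg 1 [0°–37.9°] dwell: s stays 0.0000
seg 2 [37.9°–61.9°] simple-harmonic, h=26: full span → s += 26 → s = 26.0000
seg 3 [61.9°–86°] simple-harmonic, h=30: θ=71.2° here. β=9.3, B=24.1. 30/2·(1 − cos(π·0.3859)) = 9.7372 → s = 35.7372
velocity in seg [61.9°–86°] (simple-harmonic), θ in radians: β = 9.3° = 0.1623 rad, B = 24.1° = 0.4206 rad; ds/dθ = (πh/(2B)) sin(πβ/B) = (π·30/(2·0.4206)) sin(π·0.3859) = 104.911360 mm/rad

s = 35.7372, ds/dθ = 104.9114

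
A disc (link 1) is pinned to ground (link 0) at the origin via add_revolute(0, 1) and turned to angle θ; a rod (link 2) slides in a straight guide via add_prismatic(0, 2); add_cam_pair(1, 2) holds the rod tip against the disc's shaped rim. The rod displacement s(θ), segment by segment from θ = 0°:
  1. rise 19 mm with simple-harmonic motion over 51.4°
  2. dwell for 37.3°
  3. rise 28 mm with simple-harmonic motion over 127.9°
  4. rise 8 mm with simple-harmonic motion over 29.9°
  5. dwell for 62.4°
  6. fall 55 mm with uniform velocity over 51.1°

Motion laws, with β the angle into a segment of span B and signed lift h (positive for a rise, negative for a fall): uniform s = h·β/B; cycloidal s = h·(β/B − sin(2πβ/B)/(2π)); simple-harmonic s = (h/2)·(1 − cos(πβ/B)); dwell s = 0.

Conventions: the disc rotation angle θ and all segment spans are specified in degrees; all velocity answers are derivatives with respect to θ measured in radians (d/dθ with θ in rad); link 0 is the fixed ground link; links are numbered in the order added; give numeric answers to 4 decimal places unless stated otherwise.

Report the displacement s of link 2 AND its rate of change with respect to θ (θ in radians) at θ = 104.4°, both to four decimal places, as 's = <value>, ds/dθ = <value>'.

segment 1 (0° to 51.4°, simple-harmonic, h = 19) is passed completely: s = 0.0000 + (19) = 19.0000
segment 2 (51.4° to 88.7°, dwell): s unchanged at 19.0000
θ = 104.4° falls in segment 3 (88.7° to 216.6°, simple-harmonic, h = 28): β = 104.4 − 88.7 = 15.7°, B = 127.9°; Δs = 28/2·(1 − cos(π·0.1228)) = 1.0282; s = 19.0000 + 1.0282 = 20.0282
velocity in seg [88.7°–216.6°] (simple-harmonic), θ in radians: β = 15.7° = 0.2740 rad, B = 127.9° = 2.2323 rad; ds/dθ = (πh/(2B)) sin(πβ/B) = (π·28/(2·2.2323)) sin(π·0.1228) = 7.411237 mm/rad

s = 20.0282, ds/dθ = 7.4112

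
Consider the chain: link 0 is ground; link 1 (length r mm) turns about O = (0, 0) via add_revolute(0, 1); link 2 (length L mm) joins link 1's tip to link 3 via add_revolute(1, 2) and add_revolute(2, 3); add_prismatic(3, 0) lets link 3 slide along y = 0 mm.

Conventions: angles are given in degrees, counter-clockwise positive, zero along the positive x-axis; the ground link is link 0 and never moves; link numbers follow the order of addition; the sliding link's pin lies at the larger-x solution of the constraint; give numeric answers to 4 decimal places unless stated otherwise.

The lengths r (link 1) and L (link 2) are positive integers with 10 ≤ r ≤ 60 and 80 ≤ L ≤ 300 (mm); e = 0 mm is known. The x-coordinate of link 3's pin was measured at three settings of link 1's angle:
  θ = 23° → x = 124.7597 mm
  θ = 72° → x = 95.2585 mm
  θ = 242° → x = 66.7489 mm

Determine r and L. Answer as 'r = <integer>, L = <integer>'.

constraint per measurement: (x − r cos θ)² + (r sin θ − e)² = L²
subtracting the θ₁ and θ₂ equations cancels the r² and L² terms:
r = (x₁² − x₂²) / (2[(x₁cos θ₁ + e sin θ₁) − (x₂cos θ₂ + e sin θ₂)]) = 37.9999 → r = 38
L² = (x₁ − r cos θ₁)² + (r sin θ₁ − e)² = 8280.9976 → L = 91.0000 → L = 91
check at θ₃=242°: x = 66.7489 (printed 66.7489) ✓

r = 38, L = 91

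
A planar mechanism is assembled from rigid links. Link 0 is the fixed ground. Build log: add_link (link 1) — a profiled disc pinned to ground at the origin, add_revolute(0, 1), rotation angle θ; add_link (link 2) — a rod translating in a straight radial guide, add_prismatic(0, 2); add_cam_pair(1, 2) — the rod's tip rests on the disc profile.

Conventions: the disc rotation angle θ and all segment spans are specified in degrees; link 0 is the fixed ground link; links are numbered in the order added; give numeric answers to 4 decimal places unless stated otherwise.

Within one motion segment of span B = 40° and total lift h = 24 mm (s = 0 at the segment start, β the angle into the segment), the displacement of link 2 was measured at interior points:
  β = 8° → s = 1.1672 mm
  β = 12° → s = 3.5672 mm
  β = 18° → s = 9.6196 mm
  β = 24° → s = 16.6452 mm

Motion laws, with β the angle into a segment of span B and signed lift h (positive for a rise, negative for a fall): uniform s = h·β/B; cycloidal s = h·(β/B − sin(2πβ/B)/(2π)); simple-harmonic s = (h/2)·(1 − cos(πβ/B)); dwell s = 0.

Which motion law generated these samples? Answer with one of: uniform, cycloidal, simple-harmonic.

candidates at β/B = r: uniform s = h·r (linear in β); cycloidal s = h·(r − sin(2πr)/(2π)); simple-harmonic s = (h/2)(1 − cos(πr))
β=8°: printed 1.1672 | uniform 4.8000, cycloidal 1.1672, simple-harmonic 2.2918
β=12°: printed 3.5672 | uniform 7.2000, cycloidal 3.5672, simple-harmonic 4.9466
β=18°: printed 9.6196 | uniform 10.8000, cycloidal 9.6196, simple-harmonic 10.1228
β=24°: printed 16.6452 | uniform 14.4000, cycloidal 16.6452, simple-harmonic 15.7082
only one law matches every sample → cycloidal

cycloidal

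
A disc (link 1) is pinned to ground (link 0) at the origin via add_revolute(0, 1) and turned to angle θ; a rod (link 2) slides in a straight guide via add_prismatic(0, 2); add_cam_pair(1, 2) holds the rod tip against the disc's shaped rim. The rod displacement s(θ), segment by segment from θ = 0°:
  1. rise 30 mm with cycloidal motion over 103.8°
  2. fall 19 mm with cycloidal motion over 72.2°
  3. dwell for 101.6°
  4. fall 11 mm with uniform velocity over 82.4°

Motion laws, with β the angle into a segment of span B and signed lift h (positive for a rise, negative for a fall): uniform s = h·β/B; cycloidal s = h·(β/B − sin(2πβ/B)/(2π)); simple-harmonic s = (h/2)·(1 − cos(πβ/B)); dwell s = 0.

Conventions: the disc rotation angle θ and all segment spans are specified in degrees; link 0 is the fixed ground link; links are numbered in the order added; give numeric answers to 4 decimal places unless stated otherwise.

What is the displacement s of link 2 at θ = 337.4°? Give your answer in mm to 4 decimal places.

segment 1 (0° to 103.8°, cycloidal, h = 30) is passed completely: s = 0.0000 + (30) = 30.0000
segment 2 (103.8° to 176°, cycloidal, h = -19) is passed completely: s = 30.0000 + (-19) = 11.0000
segment 3 (176° to 277.6°, dwell): s unchanged at 11.0000
θ = 337.4° falls in segment 4 (277.6° to 360°, uniform, h = -11): β = 337.4 − 277.6 = 59.8°, B = 82.4°; Δs = -11·59.8/82.4 = -7.9830; s = 11.0000 − 7.9830 = 3.0170

3.0170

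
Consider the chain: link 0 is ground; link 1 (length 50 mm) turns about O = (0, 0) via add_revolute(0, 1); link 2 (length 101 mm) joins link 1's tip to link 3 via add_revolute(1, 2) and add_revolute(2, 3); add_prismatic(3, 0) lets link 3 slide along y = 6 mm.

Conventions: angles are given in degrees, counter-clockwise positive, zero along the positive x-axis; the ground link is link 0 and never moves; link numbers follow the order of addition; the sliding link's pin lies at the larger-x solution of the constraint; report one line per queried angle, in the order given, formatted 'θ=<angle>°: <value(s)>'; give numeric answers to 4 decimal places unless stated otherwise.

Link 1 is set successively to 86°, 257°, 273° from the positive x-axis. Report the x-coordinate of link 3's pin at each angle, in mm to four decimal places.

geometry: r = 50 mm, L = 101 mm, e = 6 mm
θ=86°: crank pin P = (r cos θ, r sin θ) = (3.487824, 49.878203)
θ=86°: h = r sin θ − e = 49.878203 − 6 = 43.878203
θ=86°: x = r cos θ + √(L² − h²) = 3.487824 + 90.970893 = 94.458717
θ=257°: crank pin P = (r cos θ, r sin θ) = (-11.247553, -48.718503)
θ=257°: h = r sin θ − e = -48.718503 − 6 = -54.718503
θ=257°: x = r cos θ + √(L² − h²) = -11.247553 + 84.893377 = 73.645824
θ=273°: crank pin P = (r cos θ, r sin θ) = (2.616798, -49.931477)
θ=273°: h = r sin θ − e = -49.931477 − 6 = -55.931477
θ=273°: x = r cos θ + √(L² − h²) = 2.616798 + 84.099167 = 86.715965

θ=86°: 94.4587
θ=257°: 73.6458
θ=273°: 86.7160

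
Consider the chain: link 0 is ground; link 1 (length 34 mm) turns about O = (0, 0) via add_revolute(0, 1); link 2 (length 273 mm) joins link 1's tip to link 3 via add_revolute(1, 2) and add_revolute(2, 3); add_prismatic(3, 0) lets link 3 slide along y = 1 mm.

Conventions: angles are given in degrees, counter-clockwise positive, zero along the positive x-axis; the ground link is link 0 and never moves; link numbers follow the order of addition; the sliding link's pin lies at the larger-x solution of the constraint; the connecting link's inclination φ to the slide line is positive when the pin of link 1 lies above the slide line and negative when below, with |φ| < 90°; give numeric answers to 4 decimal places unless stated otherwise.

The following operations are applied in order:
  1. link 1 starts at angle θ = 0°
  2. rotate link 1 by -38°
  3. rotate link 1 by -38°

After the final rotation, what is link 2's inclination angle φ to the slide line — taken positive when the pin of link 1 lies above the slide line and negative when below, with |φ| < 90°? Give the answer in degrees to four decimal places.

geometry: r = 34 mm, L = 273 mm, e = 1 mm; θ starts at 0°
rotate link 1 by -38°: θ ← 0° -38° = -38°
rotate link 1 by -38°: θ ← -38° -38° = -76°
h = r sin θ − e = -32.990055 − 1 = -33.990055
sin φ = h / L = -33.990055 / 273 = -0.12450569
φ = arcsin(-0.12450569) = -7.152211°

-7.1522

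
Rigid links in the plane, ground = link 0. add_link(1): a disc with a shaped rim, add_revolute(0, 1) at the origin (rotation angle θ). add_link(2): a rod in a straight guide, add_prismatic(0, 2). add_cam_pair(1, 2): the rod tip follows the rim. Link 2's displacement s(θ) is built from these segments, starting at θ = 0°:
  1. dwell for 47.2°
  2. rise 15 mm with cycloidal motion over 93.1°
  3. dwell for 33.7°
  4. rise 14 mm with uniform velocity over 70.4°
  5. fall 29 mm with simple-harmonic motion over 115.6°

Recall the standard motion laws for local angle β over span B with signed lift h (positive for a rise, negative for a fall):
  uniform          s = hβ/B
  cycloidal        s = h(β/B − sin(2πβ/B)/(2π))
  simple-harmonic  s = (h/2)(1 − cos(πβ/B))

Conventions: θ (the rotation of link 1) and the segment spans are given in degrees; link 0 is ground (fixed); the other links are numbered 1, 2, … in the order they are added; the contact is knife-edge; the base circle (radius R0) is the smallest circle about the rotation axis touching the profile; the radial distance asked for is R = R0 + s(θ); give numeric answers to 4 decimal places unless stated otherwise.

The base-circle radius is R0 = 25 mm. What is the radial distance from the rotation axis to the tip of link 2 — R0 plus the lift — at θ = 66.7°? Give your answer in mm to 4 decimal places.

segment 1 (0° to 47.2°, dwell): s unchanged at 0.0000
θ = 66.7° falls in segment 2 (47.2° to 140.3°, cycloidal, h = 15): β = 66.7 − 47.2 = 19.5°, B = 93.1°; Δs = 15·(0.2095 − sin(2π·0.2095)/(2π)) = 0.8315; s = 0.0000 + 0.8315 = 0.8315
R = R0 + s = 25 + 0.8315 = 25.8315

25.8315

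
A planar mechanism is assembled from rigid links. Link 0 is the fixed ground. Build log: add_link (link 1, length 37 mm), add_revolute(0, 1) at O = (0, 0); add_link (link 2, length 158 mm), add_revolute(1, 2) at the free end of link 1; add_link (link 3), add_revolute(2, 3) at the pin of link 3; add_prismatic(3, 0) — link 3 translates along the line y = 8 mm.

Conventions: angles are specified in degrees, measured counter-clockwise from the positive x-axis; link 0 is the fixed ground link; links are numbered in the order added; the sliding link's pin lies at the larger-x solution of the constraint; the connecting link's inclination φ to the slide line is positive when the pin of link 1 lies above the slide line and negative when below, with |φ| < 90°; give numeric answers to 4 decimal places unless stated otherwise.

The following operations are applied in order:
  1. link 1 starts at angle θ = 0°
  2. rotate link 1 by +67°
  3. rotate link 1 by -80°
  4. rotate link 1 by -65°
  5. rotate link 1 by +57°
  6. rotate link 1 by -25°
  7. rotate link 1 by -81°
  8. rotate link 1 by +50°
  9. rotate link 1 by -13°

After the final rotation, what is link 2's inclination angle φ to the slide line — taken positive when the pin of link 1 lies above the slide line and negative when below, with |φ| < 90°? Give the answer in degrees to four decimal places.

geometry: r = 37 mm, L = 158 mm, e = 8 mm; θ starts at 0°
rotate link 1 by +67°: θ ← 0° +67° = 67°
rotate link 1 by -80°: θ ← 67° -80° = -13°
rotate link 1 by -65°: θ ← -13° -65° = -78°
rotate link 1 by +57°: θ ← -78° +57° = -21°
rotate link 1 by -25°: θ ← -21° -25° = -46°
rotate link 1 by -81°: θ ← -46° -81° = -127°
rotate link 1 by +50°: θ ← -127° +50° = -77°
rotate link 1 by -13°: θ ← -77° -13° = -90°
h = r sin θ − e = -37.000000 − 8 = -45.000000
sin φ = h / L = -45.000000 / 158 = -0.28481013
φ = arcsin(-0.28481013) = -16.547499°

-16.5475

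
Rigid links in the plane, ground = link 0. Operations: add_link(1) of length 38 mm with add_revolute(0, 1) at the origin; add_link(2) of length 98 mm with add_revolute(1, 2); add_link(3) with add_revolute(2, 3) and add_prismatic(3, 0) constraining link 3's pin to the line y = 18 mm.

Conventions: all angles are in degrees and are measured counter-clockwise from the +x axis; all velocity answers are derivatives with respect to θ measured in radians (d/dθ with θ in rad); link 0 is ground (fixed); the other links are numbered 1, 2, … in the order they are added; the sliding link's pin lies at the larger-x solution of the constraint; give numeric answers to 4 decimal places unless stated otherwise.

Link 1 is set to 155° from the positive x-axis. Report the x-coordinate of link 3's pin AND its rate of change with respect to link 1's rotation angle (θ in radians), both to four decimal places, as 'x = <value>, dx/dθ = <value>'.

geometry: r = 38 mm, L = 98 mm, e = 18 mm
crank pin P = (r cos θ, r sin θ) = (-34.439696, 16.059494)
h = r sin θ − e = 16.059494 − 18 = -1.940506
x = r cos θ + √(L² − h²) = -34.439696 + 97.980786 = 63.541090
dx/dθ = −r sin θ − h·r cos θ/√(L² − h²) (θ in radians; h = -1.940506) = -16.741571

x = 63.5411, dx/dθ = -16.7416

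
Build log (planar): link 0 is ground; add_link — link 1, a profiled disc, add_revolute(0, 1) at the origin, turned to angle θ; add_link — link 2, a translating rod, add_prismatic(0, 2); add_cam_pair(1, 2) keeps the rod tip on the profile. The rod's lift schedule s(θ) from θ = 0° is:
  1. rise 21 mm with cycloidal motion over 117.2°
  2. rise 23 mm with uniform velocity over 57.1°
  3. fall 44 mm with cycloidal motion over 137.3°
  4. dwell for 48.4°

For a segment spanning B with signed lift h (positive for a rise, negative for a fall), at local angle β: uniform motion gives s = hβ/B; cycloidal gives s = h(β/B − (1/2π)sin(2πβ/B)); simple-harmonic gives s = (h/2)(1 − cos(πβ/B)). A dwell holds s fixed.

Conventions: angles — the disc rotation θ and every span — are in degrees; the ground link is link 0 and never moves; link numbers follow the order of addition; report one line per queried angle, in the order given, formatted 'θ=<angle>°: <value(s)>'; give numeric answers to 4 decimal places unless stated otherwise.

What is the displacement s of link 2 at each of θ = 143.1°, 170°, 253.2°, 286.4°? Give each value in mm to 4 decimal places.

seg 1 [0°–117.2°] cycloidal, h=21: full span → s += 21 → s = 21.0000
seg 2 [117.2°–174.3°] uniform, h=23: θ=143.1° here. β=25.9, B=57.1. 23·25.9/57.1 = 10.4326 → s = 31.4326
seg 2 [117.2°–174.3°] uniform, h=23: θ=170° here. β=52.8, B=57.1. 23·52.8/57.1 = 21.2680 → s = 42.2680
seg 2 [117.2°–174.3°] uniform, h=23: full span → s += 23 → s = 44.0000
seg 3 [174.3°–311.6°] cycloidal, h=-44: θ=253.2° here. β=78.9, B=137.3. -44·(0.5747 − sin(2π·0.5747)/(2π)) = -28.4504 → s = 15.5496
seg 3 [174.3°–311.6°] cycloidal, h=-44: θ=286.4° here. β=112.1, B=137.3. -44·(0.8165 − sin(2π·0.8165)/(2π)) = -42.3253 → s = 1.6747

θ=143.1°: 31.4326
θ=170°: 42.2680
θ=253.2°: 15.5496
θ=286.4°: 1.6747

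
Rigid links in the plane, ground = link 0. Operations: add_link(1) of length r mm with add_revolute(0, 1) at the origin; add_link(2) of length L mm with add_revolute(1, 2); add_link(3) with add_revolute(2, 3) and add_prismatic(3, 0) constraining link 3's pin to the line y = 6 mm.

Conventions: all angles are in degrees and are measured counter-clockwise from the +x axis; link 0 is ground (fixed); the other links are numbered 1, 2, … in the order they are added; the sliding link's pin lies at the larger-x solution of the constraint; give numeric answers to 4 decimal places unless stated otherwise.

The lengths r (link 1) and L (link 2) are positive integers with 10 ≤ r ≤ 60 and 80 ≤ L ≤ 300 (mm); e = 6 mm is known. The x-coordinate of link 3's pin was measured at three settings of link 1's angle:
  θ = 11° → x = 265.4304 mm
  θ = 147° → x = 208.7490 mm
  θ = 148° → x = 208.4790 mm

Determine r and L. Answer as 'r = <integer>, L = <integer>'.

constraint per measurement: (x − r cos θ)² + (r sin θ − e)² = L²
subtracting the θ₁ and θ₂ equations cancels the r² and L² terms:
r = (x₁² − x₂²) / (2[(x₁cos θ₁ + e sin θ₁) − (x₂cos θ₂ + e sin θ₂)]) = 31.0000 → r = 31
L² = (x₁ − r cos θ₁)² + (r sin θ₁ − e)² = 55224.9871 → L = 235.0000 → L = 235
check at θ₃=148°: x = 208.4790 (printed 208.4790) ✓

r = 31, L = 235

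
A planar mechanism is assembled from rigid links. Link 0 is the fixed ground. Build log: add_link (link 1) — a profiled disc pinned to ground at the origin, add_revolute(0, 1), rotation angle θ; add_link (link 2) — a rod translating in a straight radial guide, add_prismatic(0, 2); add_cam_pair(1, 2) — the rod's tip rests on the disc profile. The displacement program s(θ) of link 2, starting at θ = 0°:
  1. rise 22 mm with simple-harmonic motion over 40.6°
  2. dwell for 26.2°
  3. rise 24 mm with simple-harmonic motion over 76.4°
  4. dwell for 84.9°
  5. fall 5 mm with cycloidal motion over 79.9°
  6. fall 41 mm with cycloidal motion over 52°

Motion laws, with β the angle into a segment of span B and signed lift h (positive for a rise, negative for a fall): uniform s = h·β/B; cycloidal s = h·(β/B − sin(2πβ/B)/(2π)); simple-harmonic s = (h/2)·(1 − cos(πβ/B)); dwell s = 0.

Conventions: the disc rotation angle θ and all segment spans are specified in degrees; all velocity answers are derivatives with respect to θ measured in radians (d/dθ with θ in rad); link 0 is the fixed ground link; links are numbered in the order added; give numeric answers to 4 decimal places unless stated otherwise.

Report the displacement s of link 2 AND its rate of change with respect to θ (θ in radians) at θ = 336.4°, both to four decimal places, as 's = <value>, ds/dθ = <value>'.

seg 1 [0°–40.6°] simple-harmonic, h=22: full span → s += 22 → s = 22.0000
seg 2 [40.6°–66.8°] dwell: s stays 22.0000
seg 3 [66.8°–143.2°] simple-harmonic, h=24: full span → s += 24 → s = 46.0000
seg 4 [143.2°–228.1°] dwell: s stays 46.0000
seg 5 [228.1°–308°] cycloidal, h=-5: full span → s += -5 → s = 41.0000
seg 6 [308°–360°] cycloidal, h=-41: θ=336.4° here. β=28.4, B=52. -41·(0.5462 − sin(2π·0.5462)/(2π)) = -24.2582 → s = 16.7418
velocity in seg [308°–360°] (cycloidal), θ in radians: β = 28.4° = 0.4957 rad, B = 52° = 0.9076 rad; ds/dθ = (h/B)(1 − cos(2πβ/B)) = ((-41)/0.9076)(1 − cos(2π·0.5462)) = -88.464771 mm/rad

s = 16.7418, ds/dθ = -88.4648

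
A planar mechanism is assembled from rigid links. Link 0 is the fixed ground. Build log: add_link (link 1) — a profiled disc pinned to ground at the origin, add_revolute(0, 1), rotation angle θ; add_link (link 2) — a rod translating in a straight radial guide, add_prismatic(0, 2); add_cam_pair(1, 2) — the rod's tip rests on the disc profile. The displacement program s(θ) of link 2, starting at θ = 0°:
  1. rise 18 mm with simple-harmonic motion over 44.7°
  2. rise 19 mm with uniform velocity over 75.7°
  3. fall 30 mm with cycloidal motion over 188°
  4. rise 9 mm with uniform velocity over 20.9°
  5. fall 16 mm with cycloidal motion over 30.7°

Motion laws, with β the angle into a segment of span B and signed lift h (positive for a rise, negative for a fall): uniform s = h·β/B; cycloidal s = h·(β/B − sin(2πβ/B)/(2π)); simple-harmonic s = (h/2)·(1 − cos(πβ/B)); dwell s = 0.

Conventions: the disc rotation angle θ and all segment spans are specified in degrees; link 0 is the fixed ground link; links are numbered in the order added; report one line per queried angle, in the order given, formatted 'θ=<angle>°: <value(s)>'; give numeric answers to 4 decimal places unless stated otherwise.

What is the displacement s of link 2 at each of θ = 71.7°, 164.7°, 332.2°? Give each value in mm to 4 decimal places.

seg 1 [0°–44.7°] simple-harmonic, h=18: full span → s += 18 → s = 18.0000
seg 2 [44.7°–120.4°] uniform, h=19: θ=71.7° here. β=27, B=75.7. 19·27/75.7 = 6.7768 → s = 24.7768
seg 2 [44.7°–120.4°] uniform, h=19: full span → s += 19 → s = 37.0000
seg 3 [120.4°–308.4°] cycloidal, h=-30: θ=164.7° here. β=44.3, B=188. -30·(0.2356 − sin(2π·0.2356)/(2π)) = -2.3139 → s = 34.6861
seg 3 [120.4°–308.4°] cycloidal, h=-30: full span → s += -30 → s = 7.0000
seg 4 [308.4°–329.3°] uniform, h=9: full span → s += 9 → s = 16.0000
seg 5 [329.3°–360°] cycloidal, h=-16: θ=332.2° here. β=2.9, B=30.7. -16·(0.0945 − sin(2π·0.0945)/(2π)) = -0.0872 → s = 15.9128

θ=71.7°: 24.7768
θ=164.7°: 34.6861
θ=332.2°: 15.9128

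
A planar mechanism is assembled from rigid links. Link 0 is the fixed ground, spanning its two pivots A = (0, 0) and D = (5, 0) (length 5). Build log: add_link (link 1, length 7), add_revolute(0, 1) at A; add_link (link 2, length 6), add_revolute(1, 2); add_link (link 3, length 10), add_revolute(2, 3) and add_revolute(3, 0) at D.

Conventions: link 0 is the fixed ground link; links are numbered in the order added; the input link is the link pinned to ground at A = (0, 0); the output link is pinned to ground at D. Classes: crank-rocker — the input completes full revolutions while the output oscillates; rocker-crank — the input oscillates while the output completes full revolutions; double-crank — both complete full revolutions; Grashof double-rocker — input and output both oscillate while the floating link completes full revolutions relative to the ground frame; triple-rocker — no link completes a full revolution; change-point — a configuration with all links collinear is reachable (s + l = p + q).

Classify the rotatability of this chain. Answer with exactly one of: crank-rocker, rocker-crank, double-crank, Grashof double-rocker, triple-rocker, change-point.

lengths: ground=5, input=7, coupler=6, output=10
sorted: s=5 (shortest), l=10 (longest), p+q=13
s + l = 15 vs p + q = 13
s + l > p + q → non-Grashof → no link fully rotates → triple-rocker

triple-rocker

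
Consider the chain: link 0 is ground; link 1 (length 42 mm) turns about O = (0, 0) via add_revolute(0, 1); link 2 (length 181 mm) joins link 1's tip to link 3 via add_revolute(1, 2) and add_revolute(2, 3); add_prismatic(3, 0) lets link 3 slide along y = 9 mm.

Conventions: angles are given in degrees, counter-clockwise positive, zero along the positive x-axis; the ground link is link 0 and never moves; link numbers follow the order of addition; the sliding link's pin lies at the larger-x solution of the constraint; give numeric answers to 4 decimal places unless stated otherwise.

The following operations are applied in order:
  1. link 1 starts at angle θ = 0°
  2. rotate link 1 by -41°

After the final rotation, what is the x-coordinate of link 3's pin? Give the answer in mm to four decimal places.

geometry: r = 42 mm, L = 181 mm, e = 9 mm; θ starts at 0°
rotate link 1 by -41°: θ ← 0° -41° = -41°
crank pin P = (r cos θ, r sin θ) = (31.697802, -27.554479)
h = r sin θ − e = -27.554479 − 9 = -36.554479
x = r cos θ + √(L² − h²) = 31.697802 + 177.270330 = 208.968133

208.9681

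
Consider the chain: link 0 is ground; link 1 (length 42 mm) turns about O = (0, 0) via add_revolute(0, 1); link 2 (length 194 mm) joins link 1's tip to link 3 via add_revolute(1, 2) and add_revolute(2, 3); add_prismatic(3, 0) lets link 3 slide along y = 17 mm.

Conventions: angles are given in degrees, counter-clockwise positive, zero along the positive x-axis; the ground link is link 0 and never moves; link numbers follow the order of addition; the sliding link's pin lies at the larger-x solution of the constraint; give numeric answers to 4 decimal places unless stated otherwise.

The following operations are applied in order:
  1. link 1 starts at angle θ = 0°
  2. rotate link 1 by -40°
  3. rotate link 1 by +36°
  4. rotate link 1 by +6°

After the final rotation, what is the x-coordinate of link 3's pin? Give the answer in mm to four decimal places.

geometry: r = 42 mm, L = 194 mm, e = 17 mm; θ starts at 0°
rotate link 1 by -40°: θ ← 0° -40° = -40°
rotate link 1 by +36°: θ ← -40° +36° = -4°
rotate link 1 by +6°: θ ← -4° +6° = 2°
crank pin P = (r cos θ, r sin θ) = (41.974415, 1.465779)
h = r sin θ − e = 1.465779 − 17 = -15.534221
x = r cos θ + √(L² − h²) = 41.974415 + 193.377062 = 235.351476

235.3515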